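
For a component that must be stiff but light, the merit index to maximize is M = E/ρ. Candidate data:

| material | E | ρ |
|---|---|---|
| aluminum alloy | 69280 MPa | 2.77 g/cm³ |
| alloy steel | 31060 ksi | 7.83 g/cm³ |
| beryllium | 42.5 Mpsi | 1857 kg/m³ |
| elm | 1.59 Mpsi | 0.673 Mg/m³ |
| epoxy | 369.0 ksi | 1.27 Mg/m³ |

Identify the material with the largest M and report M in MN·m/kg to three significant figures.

In SI units:
  aluminum alloy: E = 69.28 GPa, ρ = 2770 kg/m³
  alloy steel: E = 214.2 GPa, ρ = 7830 kg/m³
  beryllium: E = 293.0 GPa, ρ = 1857 kg/m³
  elm: E = 10.96 GPa, ρ = 673.0 kg/m³
  epoxy: E = 2.544 GPa, ρ = 1270 kg/m³
  beryllium: M = 158 MN·m/kg
  alloy steel: M = 27.4 MN·m/kg
  aluminum alloy: M = 25.0 MN·m/kg
  elm: M = 16.3 MN·m/kg
  epoxy: M = 2.00 MN·m/kg
Beryllium ranks first.

beryllium, M = 158 MN·m/kg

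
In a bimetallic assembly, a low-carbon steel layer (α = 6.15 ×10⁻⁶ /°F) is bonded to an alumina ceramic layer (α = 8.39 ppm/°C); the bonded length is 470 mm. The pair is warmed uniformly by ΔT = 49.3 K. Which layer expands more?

low-carbon steel: α = 6.15×10⁻⁶/°F × 9/5 = 11.1×10⁻⁶/K.
α(low-carbon steel) = 11.1×10⁻⁶/K vs α(alumina ceramic) = 8.39×10⁻⁶/K.
Higher α expands more for the same ΔT: low-carbon steel.

low-carbon steel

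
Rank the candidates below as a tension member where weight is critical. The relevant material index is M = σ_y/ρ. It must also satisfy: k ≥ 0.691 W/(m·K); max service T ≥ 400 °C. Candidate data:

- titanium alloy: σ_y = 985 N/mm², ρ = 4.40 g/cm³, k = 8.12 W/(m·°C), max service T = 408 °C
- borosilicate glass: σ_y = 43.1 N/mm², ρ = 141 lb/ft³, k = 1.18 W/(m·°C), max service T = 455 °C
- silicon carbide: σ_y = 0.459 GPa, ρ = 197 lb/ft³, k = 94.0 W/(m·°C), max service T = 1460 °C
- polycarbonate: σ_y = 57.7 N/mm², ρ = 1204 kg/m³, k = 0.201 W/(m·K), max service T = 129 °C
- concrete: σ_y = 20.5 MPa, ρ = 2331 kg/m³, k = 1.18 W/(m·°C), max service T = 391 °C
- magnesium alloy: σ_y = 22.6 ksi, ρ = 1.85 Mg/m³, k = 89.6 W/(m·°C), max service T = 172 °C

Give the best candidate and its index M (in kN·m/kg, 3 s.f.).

titanium alloy, M = 224 kN·m/kg

Screen on constraints: k ≥ 0.691 W/(m·K); max service T ≥ 400 °C. Survivors: titanium alloy, borosilicate glass, silicon carbide.
Putting every candidate on a common basis:
  titanium alloy: σ_y = 985.0 MPa, ρ = 4400 kg/m³
  borosilicate glass: σ_y = 43.10 MPa, ρ = 2259 kg/m³
  silicon carbide: σ_y = 459.0 MPa, ρ = 3156 kg/m³
  titanium alloy: M = 224 kN·m/kg
  silicon carbide: M = 145 kN·m/kg
  borosilicate glass: M = 19.1 kN·m/kg
Highest index: titanium alloy.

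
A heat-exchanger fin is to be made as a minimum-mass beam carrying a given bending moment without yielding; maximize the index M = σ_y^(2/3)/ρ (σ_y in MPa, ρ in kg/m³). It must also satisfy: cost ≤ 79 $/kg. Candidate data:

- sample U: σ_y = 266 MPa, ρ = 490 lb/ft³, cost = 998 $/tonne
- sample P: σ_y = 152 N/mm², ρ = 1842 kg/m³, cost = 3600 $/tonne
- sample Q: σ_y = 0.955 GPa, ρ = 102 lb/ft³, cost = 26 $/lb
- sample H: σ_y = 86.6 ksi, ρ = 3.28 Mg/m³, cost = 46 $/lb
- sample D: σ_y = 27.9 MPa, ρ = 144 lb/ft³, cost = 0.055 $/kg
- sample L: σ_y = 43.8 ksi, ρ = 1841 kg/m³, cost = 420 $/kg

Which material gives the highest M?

sample Q

Screen on constraints: cost ≤ 79 $/kg. Survivors: sample U, sample P, sample Q, sample D.
Convert each candidate to consistent units, then evaluate M:
  sample U: σ_y = 266.0 MPa, ρ = 7849 kg/m³
  sample P: σ_y = 152.0 MPa, ρ = 1842 kg/m³
  sample Q: σ_y = 955.0 MPa, ρ = 1634 kg/m³
  sample D: σ_y = 27.90 MPa, ρ = 2307 kg/m³
  sample Q: M = 59.4×10⁻³
  sample P: M = 15.5×10⁻³
  sample U: M = 5.27×10⁻³
  sample D: M = 3.99×10⁻³
Sample Q ranks first.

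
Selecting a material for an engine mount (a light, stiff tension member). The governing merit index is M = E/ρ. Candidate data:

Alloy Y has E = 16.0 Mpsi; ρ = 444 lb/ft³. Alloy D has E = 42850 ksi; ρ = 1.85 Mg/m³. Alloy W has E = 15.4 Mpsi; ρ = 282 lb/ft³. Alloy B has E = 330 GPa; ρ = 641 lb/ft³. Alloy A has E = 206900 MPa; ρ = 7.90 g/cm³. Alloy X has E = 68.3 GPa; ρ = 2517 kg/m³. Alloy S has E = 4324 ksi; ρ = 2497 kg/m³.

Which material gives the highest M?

Putting every candidate on a common basis:
  alloy Y: E = 110.3 GPa, ρ = 7112 kg/m³
  alloy D: E = 295.4 GPa, ρ = 1850 kg/m³
  alloy W: E = 106.2 GPa, ρ = 4517 kg/m³
  alloy B: E = 330.0 GPa, ρ = 10270 kg/m³
  alloy A: E = 206.9 GPa, ρ = 7900 kg/m³
  alloy X: E = 68.30 GPa, ρ = 2517 kg/m³
  alloy S: E = 29.81 GPa, ρ = 2497 kg/m³
  alloy D: M = 160 MN·m/kg
  alloy B: M = 32.1 MN·m/kg
  alloy X: M = 27.1 MN·m/kg
  alloy A: M = 26.2 MN·m/kg
  alloy W: M = 23.5 MN·m/kg
  alloy Y: M = 15.5 MN·m/kg
  alloy S: M = 11.9 MN·m/kg
Alloy D has the largest M.

alloy D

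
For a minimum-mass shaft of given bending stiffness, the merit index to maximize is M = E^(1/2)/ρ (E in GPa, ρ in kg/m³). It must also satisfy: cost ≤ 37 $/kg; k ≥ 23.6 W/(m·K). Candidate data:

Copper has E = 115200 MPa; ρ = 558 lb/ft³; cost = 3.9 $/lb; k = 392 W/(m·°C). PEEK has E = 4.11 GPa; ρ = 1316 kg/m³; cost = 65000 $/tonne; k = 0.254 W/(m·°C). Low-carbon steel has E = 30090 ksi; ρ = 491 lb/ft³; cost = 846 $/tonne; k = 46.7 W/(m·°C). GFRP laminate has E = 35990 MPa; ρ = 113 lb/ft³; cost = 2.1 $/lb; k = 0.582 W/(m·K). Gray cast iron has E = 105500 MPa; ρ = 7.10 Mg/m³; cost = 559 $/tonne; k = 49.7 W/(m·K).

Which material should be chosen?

low-carbon steel

Screen on constraints: cost ≤ 37 $/kg; k ≥ 23.6 W/(m·K). Survivors: copper, low-carbon steel, gray cast iron.
In SI units:
  copper: E = 115.2 GPa, ρ = 8938 kg/m³
  low-carbon steel: E = 207.5 GPa, ρ = 7865 kg/m³
  gray cast iron: E = 105.5 GPa, ρ = 7100 kg/m³
  low-carbon steel: M = 1.83×10⁻³
  gray cast iron: M = 1.45×10⁻³
  copper: M = 1.20×10⁻³
Highest index: low-carbon steel.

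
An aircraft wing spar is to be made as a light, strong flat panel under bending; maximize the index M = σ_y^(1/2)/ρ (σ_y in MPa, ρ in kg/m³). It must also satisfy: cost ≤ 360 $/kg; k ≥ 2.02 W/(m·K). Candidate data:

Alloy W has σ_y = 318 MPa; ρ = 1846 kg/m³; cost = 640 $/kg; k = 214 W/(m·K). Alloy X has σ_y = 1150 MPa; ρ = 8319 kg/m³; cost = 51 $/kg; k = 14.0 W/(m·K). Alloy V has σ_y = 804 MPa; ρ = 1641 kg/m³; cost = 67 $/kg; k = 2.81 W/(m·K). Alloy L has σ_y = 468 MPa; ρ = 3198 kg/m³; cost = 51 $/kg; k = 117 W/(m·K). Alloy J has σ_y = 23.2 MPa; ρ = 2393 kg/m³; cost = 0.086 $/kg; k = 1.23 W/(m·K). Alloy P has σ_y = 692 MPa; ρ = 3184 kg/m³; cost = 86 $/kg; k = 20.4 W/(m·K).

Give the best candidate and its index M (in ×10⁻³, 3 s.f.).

alloy V, M = 17.3×10⁻³

Screen on constraints: cost ≤ 360 $/kg; k ≥ 2.02 W/(m·K). Survivors: alloy X, alloy V, alloy L, alloy P.
Per-candidate index values:
  alloy V: M = 17.3×10⁻³
  alloy P: M = 8.26×10⁻³
  alloy L: M = 6.76×10⁻³
  alloy X: M = 4.08×10⁻³
Alloy V has the largest M.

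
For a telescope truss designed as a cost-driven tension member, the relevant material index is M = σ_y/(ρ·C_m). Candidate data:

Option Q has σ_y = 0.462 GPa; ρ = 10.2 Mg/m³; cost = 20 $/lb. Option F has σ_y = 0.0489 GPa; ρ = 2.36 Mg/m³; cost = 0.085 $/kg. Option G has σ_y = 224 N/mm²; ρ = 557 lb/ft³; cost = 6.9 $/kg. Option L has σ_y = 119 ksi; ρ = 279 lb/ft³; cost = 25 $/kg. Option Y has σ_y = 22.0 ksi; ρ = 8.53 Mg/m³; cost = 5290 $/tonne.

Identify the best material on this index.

In SI units:
  option Q: σ_y = 462.0 MPa, ρ = 10200 kg/m³, cost = 44.09 $/kg
  option F: σ_y = 48.90 MPa, ρ = 2360 kg/m³, cost = 0.08500 $/kg
  option G: σ_y = 224.0 MPa, ρ = 8922 kg/m³, cost = 6.900 $/kg
  option L: σ_y = 820.5 MPa, ρ = 4469 kg/m³, cost = 25.00 $/kg
  option Y: σ_y = 151.7 MPa, ρ = 8530 kg/m³, cost = 5.290 $/kg
  option F: M = 244 kN·m per $
  option L: M = 7.34 kN·m per $
  option G: M = 3.64 kN·m per $
  option Y: M = 3.36 kN·m per $
  option Q: M = 1.03 kN·m per $
Option F has the largest M.

option F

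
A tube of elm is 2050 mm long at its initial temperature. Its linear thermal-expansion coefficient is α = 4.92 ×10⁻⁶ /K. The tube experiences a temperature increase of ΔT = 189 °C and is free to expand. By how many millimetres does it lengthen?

1.91 mm

ΔL = α·L₀·ΔT = 4.92×10⁻⁶ × 2050 mm × 189.0 K = 1.91 mm.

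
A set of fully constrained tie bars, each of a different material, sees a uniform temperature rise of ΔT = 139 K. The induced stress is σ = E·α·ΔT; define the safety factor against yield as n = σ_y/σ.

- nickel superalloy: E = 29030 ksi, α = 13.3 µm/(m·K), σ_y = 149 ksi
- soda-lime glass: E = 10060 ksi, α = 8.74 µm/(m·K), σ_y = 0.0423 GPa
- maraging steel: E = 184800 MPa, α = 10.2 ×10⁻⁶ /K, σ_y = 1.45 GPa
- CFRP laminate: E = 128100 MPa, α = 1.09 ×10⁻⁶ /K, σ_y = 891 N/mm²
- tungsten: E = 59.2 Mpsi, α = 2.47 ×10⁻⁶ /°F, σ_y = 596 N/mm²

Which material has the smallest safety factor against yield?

Converting E to GPa, α to ×10⁻⁶/K, σ_y to MPa, then σ and n for each:
  nickel superalloy: E = 200.2, α = 13.3, σ_y = 1027 → σ = 370 MPa, n = 2.78
  soda-lime glass: E = 69.36, α = 8.74, σ_y = 42.30 → σ = 84.3 MPa, n = 0.502
  maraging steel: E = 184.8, α = 10.2, σ_y = 1450 → σ = 262 MPa, n = 5.53
  CFRP laminate: E = 128.1, α = 1.09, σ_y = 891.0 → σ = 19.4 MPa, n = 45.9
  tungsten: E = 408.2, α = 4.45, σ_y = 596.0 → σ = 252 MPa, n = 2.36
The minimum is soda-lime glass at n = 0.502.

soda-lime glass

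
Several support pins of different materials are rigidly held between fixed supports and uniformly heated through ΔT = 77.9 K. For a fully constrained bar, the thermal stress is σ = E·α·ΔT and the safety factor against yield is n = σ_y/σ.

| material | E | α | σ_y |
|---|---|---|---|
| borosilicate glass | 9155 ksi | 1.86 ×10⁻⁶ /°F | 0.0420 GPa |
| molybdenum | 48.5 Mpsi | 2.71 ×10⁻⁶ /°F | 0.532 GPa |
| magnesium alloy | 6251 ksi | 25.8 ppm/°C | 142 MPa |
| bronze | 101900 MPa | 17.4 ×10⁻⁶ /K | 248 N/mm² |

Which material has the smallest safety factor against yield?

magnesium alloy

Per material, after unit conversion:
  borosilicate glass: E = 63.12, α = 3.35, σ_y = 42.00 → σ = 16.5 MPa, n = 2.55
  molybdenum: E = 334.4, α = 4.88, σ_y = 532.0 → σ = 127 MPa, n = 4.19
  magnesium alloy: E = 43.10, α = 25.8, σ_y = 142.0 → σ = 86.6 MPa, n = 1.64
  bronze: E = 101.9, α = 17.4, σ_y = 248.0 → σ = 138 MPa, n = 1.80
Magnesium alloy has the lowest safety factor, n = 1.64.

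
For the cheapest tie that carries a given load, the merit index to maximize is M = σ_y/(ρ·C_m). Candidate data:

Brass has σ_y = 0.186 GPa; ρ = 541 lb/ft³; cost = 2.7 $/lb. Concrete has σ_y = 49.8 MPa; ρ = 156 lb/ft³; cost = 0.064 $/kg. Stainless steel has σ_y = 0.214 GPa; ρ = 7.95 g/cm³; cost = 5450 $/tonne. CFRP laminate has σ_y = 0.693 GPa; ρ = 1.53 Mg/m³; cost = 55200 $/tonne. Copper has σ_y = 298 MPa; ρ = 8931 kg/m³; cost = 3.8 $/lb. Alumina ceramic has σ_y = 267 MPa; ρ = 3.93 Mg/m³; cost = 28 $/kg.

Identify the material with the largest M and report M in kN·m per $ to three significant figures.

concrete, M = 311 kN·m per $

In SI units:
  brass: σ_y = 186.0 MPa, ρ = 8666 kg/m³, cost = 5.952 $/kg
  concrete: σ_y = 49.80 MPa, ρ = 2499 kg/m³, cost = 0.06400 $/kg
  stainless steel: σ_y = 214.0 MPa, ρ = 7950 kg/m³, cost = 5.450 $/kg
  CFRP laminate: σ_y = 693.0 MPa, ρ = 1530 kg/m³, cost = 55.20 $/kg
  copper: σ_y = 298.0 MPa, ρ = 8931 kg/m³, cost = 8.377 $/kg
  alumina ceramic: σ_y = 267.0 MPa, ρ = 3930 kg/m³, cost = 28.00 $/kg
  concrete: M = 311 kN·m per $
  CFRP laminate: M = 8.21 kN·m per $
  stainless steel: M = 4.94 kN·m per $
  copper: M = 3.98 kN·m per $
  brass: M = 3.61 kN·m per $
  alumina ceramic: M = 2.43 kN·m per $
Concrete has the largest M.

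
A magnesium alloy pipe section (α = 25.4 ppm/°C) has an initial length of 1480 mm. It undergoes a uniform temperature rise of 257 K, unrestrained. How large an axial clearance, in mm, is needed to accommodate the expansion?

9.66 mm

ΔL = α·L₀·ΔT = 25.4×10⁻⁶ × 1480 mm × 257.0 K = 9.66 mm.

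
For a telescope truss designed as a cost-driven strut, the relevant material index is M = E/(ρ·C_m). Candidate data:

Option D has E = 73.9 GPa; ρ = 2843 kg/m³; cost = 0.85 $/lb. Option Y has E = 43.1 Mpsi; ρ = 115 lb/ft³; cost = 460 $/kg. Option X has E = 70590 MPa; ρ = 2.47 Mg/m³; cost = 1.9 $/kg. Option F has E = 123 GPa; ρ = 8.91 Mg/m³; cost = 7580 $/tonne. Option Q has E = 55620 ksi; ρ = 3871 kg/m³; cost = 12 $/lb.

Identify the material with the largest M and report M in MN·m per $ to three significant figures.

Putting every candidate on a common basis:
  option D: E = 73.90 GPa, ρ = 2843 kg/m³, cost = 1.874 $/kg
  option Y: E = 297.2 GPa, ρ = 1842 kg/m³, cost = 460.0 $/kg
  option X: E = 70.59 GPa, ρ = 2470 kg/m³, cost = 1.900 $/kg
  option F: E = 123.0 GPa, ρ = 8910 kg/m³, cost = 7.580 $/kg
  option Q: E = 383.5 GPa, ρ = 3871 kg/m³, cost = 26.46 $/kg
  option X: M = 15.0 MN·m per $
  option D: M = 13.9 MN·m per $
  option Q: M = 3.74 MN·m per $
  option F: M = 1.82 MN·m per $
  option Y: M = 0.351 MN·m per $
Option X ranks first.

option X, M = 15.0 MN·m per $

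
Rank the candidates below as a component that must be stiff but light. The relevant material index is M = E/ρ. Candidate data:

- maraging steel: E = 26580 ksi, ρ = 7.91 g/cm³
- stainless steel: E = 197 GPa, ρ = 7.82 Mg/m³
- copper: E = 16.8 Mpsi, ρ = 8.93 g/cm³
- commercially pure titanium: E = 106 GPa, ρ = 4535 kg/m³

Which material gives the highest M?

stainless steel

In SI units:
  maraging steel: E = 183.3 GPa, ρ = 7910 kg/m³
  stainless steel: E = 197.0 GPa, ρ = 7820 kg/m³
  copper: E = 115.8 GPa, ρ = 8930 kg/m³
  commercially pure titanium: E = 106.0 GPa, ρ = 4535 kg/m³
  stainless steel: M = 25.2 MN·m/kg
  commercially pure titanium: M = 23.4 MN·m/kg
  maraging steel: M = 23.2 MN·m/kg
  copper: M = 13.0 MN·m/kg
Stainless steel ranks first.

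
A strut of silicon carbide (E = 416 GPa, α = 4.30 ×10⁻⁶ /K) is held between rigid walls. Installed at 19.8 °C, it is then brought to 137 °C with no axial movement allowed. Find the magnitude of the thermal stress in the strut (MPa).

ΔT = 117.2 K. Constrained thermal stress σ = E·α·ΔT = 416.0×10³ MPa × 4.30×10⁻⁶ × 117.2 = 210 MPa (compressive).

210 MPa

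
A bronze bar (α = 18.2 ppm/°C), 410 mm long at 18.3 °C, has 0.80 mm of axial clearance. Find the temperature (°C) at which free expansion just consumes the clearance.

α·L₀·ΔT = 0.8 mm ⇒ ΔT = 0.8 / (18.2×10⁻⁶ × 410.0) = 107.2 K.
T = 18.3 + 107.2 = 125.5 °C.

126 °C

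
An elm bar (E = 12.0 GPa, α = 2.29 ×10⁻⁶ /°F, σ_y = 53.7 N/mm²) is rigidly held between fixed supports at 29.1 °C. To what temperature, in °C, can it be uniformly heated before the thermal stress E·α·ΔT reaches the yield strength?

α = 2.29×10⁻⁶/°F × 9/5 = 4.12×10⁻⁶/K.
σ_y = 53.7 N/mm² = 53.70 MPa.
E·α·ΔT = 53.70 MPa ⇒ ΔT = 53.70 / (12.00×10³ × 4.12×10⁻⁶) = 1086 K.
T = 29.1 + 1086 = 1115 °C.

1110 °C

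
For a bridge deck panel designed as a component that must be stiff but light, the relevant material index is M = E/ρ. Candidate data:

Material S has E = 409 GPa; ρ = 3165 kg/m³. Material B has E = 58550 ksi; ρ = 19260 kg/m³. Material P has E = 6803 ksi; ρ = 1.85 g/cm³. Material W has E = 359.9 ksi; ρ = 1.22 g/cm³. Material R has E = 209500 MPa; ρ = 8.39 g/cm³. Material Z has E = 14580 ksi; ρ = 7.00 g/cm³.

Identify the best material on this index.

After converting to SI:
  material S: E = 409.0 GPa, ρ = 3165 kg/m³
  material B: E = 403.7 GPa, ρ = 19260 kg/m³
  material P: E = 46.91 GPa, ρ = 1850 kg/m³
  material W: E = 2.481 GPa, ρ = 1220 kg/m³
  material R: E = 209.5 GPa, ρ = 8390 kg/m³
  material Z: E = 100.5 GPa, ρ = 7000 kg/m³
  material S: M = 129 MN·m/kg
  material P: M = 25.4 MN·m/kg
  material R: M = 25.0 MN·m/kg
  material B: M = 21.0 MN·m/kg
  material Z: M = 14.4 MN·m/kg
  material W: M = 2.03 MN·m/kg
The maximum is for material S.

material S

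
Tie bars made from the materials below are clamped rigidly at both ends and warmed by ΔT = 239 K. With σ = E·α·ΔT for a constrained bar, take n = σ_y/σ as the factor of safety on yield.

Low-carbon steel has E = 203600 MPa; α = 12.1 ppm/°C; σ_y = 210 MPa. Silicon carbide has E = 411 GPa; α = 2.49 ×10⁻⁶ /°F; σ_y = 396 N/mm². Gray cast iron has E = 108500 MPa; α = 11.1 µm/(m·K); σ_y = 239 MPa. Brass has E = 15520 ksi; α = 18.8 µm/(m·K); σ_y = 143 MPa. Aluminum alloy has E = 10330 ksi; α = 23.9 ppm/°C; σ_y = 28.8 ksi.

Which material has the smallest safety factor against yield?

brass

With everything in SI (GPa, ×10⁻⁶/K, MPa):
  low-carbon steel: E = 203.6, α = 12.1, σ_y = 210.0 → σ = 589 MPa, n = 0.357
  silicon carbide: E = 411.0, α = 4.48, σ_y = 396.0 → σ = 440 MPa, n = 0.899
  gray cast iron: E = 108.5, α = 11.1, σ_y = 239.0 → σ = 288 MPa, n = 0.830
  brass: E = 107.0, α = 18.8, σ_y = 143.0 → σ = 481 MPa, n = 0.297
  aluminum alloy: E = 71.22, α = 23.9, σ_y = 198.6 → σ = 407 MPa, n = 0.488
Brass has the lowest safety factor, n = 0.297.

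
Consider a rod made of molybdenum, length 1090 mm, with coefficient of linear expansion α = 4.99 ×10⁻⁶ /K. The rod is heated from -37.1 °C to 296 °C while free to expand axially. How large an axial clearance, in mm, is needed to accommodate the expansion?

1.81 mm

ΔT = 296 − (-37.1) = 333.1 K.
ΔL = α·L₀·ΔT = 4.99×10⁻⁶ × 1090 mm × 333.1 K = 1.81 mm.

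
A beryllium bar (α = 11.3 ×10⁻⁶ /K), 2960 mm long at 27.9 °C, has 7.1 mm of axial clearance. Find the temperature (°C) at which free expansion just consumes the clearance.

α·L₀·ΔT = 7.1 mm ⇒ ΔT = 7.1 / (11.3×10⁻⁶ × 2960.0) = 212.3 K.
T = 27.9 + 212.3 = 240.2 °C.

240 °C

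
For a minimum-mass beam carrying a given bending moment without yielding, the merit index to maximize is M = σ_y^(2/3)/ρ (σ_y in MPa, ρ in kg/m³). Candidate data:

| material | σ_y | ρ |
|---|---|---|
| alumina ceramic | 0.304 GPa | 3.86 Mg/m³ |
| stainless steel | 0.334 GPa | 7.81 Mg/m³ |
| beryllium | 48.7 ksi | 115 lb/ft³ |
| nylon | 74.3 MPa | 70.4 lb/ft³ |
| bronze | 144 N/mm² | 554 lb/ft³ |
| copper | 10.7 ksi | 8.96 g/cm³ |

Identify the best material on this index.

After converting to SI:
  alumina ceramic: σ_y = 304.0 MPa, ρ = 3860 kg/m³
  stainless steel: σ_y = 334.0 MPa, ρ = 7810 kg/m³
  beryllium: σ_y = 335.8 MPa, ρ = 1842 kg/m³
  nylon: σ_y = 74.30 MPa, ρ = 1128 kg/m³
  bronze: σ_y = 144.0 MPa, ρ = 8874 kg/m³
  copper: σ_y = 73.77 MPa, ρ = 8960 kg/m³
  beryllium: M = 26.2×10⁻³
  nylon: M = 15.7×10⁻³
  alumina ceramic: M = 11.7×10⁻³
  stainless steel: M = 6.16×10⁻³
  bronze: M = 3.10×10⁻³
  copper: M = 1.96×10⁻³
The maximum is for beryllium.

beryllium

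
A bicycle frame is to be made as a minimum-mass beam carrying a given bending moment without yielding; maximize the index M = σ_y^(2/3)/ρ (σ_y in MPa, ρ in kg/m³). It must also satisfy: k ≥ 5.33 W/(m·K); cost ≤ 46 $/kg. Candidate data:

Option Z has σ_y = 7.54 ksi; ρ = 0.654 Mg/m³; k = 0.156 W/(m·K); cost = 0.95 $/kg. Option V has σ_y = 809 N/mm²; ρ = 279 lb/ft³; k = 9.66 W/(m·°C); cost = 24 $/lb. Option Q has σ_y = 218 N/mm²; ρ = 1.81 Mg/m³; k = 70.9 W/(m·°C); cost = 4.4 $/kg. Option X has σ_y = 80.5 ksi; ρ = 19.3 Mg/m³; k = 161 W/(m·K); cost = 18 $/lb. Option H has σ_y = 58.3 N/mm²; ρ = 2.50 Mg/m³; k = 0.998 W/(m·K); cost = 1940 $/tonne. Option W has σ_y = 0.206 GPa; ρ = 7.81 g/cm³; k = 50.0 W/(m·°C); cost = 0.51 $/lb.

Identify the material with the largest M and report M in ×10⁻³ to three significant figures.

Screen on constraints: k ≥ 5.33 W/(m·K); cost ≤ 46 $/kg. Survivors: option Q, option X, option W.
In SI units:
  option Q: σ_y = 218.0 MPa, ρ = 1810 kg/m³
  option X: σ_y = 555.0 MPa, ρ = 19300 kg/m³
  option W: σ_y = 206.0 MPa, ρ = 7810 kg/m³
  option Q: M = 20.0×10⁻³
  option W: M = 4.47×10⁻³
  option X: M = 3.50×10⁻³
Option Q ranks first.

option Q, M = 20.0×10⁻³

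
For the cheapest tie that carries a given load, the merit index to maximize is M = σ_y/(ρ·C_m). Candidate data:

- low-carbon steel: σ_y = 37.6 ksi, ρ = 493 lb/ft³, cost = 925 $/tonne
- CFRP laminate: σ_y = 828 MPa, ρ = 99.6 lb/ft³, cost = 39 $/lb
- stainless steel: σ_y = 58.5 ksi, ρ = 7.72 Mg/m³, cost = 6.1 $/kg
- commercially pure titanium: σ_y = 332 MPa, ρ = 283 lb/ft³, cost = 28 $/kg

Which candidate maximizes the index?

low-carbon steel

In SI units:
  low-carbon steel: σ_y = 259.2 MPa, ρ = 7897 kg/m³, cost = 0.9250 $/kg
  CFRP laminate: σ_y = 828.0 MPa, ρ = 1595 kg/m³, cost = 85.98 $/kg
  stainless steel: σ_y = 403.3 MPa, ρ = 7720 kg/m³, cost = 6.100 $/kg
  commercially pure titanium: σ_y = 332.0 MPa, ρ = 4533 kg/m³, cost = 28.00 $/kg
  low-carbon steel: M = 35.5 kN·m per $
  stainless steel: M = 8.57 kN·m per $
  CFRP laminate: M = 6.04 kN·m per $
  commercially pure titanium: M = 2.62 kN·m per $
The maximum is for low-carbon steel.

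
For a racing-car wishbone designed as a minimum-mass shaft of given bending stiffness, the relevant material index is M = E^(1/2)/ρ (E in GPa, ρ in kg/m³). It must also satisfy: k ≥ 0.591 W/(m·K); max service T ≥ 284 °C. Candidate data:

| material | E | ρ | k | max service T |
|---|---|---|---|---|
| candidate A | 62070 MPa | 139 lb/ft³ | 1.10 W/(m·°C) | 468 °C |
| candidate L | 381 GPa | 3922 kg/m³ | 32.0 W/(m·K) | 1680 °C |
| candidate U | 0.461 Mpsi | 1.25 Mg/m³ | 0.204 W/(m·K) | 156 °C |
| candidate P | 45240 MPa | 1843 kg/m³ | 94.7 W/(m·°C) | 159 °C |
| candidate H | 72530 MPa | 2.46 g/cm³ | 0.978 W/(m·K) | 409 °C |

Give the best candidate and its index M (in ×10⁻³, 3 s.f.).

candidate L, M = 4.98×10⁻³

Screen on constraints: k ≥ 0.591 W/(m·K); max service T ≥ 284 °C. Survivors: candidate A, candidate L, candidate H.
After converting to SI:
  candidate A: E = 62.07 GPa, ρ = 2227 kg/m³
  candidate L: E = 381.0 GPa, ρ = 3922 kg/m³
  candidate H: E = 72.53 GPa, ρ = 2460 kg/m³
  candidate L: M = 4.98×10⁻³
  candidate A: M = 3.54×10⁻³
  candidate H: M = 3.46×10⁻³
Highest index: candidate L.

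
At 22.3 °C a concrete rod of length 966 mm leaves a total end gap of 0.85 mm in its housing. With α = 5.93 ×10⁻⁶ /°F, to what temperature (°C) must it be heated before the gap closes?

α = 5.93×10⁻⁶/°F × 9/5 = 10.7×10⁻⁶/K.
α·L₀·ΔT = 0.85 mm ⇒ ΔT = 0.85 / (10.7×10⁻⁶ × 966.0) = 82.44 K.
T = 22.3 + 82.44 = 104.7 °C.

105 °C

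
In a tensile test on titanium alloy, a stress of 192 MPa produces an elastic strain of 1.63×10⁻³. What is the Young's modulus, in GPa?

E = σ/ε = 192 MPa / 1.63×10⁻³ = 117800 MPa = 118 GPa.

118 GPa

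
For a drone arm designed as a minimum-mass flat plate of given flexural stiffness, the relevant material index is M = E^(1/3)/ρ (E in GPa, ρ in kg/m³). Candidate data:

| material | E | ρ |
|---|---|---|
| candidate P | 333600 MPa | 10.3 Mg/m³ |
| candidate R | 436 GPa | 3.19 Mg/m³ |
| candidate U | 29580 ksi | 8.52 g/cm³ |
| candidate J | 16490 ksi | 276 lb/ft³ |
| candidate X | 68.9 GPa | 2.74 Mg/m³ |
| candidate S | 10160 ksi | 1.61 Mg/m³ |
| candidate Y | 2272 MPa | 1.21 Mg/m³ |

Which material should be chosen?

candidate S

In SI units:
  candidate P: E = 333.6 GPa, ρ = 10300 kg/m³
  candidate R: E = 436.0 GPa, ρ = 3190 kg/m³
  candidate U: E = 203.9 GPa, ρ = 8520 kg/m³
  candidate J: E = 113.7 GPa, ρ = 4421 kg/m³
  candidate X: E = 68.90 GPa, ρ = 2740 kg/m³
  candidate S: E = 70.05 GPa, ρ = 1610 kg/m³
  candidate Y: E = 2.272 GPa, ρ = 1210 kg/m³
  candidate S: M = 2.56×10⁻³
  candidate R: M = 2.38×10⁻³
  candidate X: M = 1.50×10⁻³
  candidate J: M = 1.10×10⁻³
  candidate Y: M = 1.09×10⁻³
  candidate U: M = 0.691×10⁻³
  candidate P: M = 0.673×10⁻³
Highest index: candidate S.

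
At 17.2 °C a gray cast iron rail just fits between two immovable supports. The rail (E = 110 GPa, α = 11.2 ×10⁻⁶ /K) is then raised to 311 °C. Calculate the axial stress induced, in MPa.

ΔT = 293.8 K. Constrained thermal stress σ = E·α·ΔT = 110.0×10³ MPa × 11.2×10⁻⁶ × 293.8 = 362 MPa (compressive).

362 MPa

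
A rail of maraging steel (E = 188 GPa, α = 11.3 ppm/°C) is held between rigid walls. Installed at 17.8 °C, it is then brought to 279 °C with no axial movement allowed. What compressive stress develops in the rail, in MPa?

ΔT = 261.2 K. Constrained thermal stress σ = E·α·ΔT = 188.0×10³ MPa × 11.3×10⁻⁶ × 261.2 = 555 MPa (compressive).

555 MPa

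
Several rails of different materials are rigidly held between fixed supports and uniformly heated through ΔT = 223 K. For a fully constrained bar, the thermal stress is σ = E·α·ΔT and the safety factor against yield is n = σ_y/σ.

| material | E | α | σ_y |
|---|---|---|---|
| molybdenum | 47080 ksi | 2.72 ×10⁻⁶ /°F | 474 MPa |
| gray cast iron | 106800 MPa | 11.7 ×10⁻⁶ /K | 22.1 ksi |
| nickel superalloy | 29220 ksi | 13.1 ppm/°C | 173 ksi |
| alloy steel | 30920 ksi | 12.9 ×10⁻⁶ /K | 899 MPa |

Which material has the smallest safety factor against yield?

With everything in SI (GPa, ×10⁻⁶/K, MPa):
  molybdenum: E = 324.6, α = 4.90, σ_y = 474.0 → σ = 354 MPa, n = 1.34
  gray cast iron: E = 106.8, α = 11.7, σ_y = 152.4 → σ = 279 MPa, n = 0.547
  nickel superalloy: E = 201.5, α = 13.1, σ_y = 1193 → σ = 589 MPa, n = 2.03
  alloy steel: E = 213.2, α = 12.9, σ_y = 899.0 → σ = 613 MPa, n = 1.47
Gray cast iron has the lowest safety factor, n = 0.547.

gray cast iron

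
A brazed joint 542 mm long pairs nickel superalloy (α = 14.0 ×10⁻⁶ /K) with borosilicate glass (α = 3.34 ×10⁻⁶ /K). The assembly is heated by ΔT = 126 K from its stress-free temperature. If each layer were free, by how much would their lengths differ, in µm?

Δα = |14.0 − 3.34|×10⁻⁶/K = 10.7×10⁻⁶/K.
ΔL_mismatch = Δα·L·ΔT = 10.7×10⁻⁶ × 542.0 mm × 126.0 K = 728 µm.

728 µm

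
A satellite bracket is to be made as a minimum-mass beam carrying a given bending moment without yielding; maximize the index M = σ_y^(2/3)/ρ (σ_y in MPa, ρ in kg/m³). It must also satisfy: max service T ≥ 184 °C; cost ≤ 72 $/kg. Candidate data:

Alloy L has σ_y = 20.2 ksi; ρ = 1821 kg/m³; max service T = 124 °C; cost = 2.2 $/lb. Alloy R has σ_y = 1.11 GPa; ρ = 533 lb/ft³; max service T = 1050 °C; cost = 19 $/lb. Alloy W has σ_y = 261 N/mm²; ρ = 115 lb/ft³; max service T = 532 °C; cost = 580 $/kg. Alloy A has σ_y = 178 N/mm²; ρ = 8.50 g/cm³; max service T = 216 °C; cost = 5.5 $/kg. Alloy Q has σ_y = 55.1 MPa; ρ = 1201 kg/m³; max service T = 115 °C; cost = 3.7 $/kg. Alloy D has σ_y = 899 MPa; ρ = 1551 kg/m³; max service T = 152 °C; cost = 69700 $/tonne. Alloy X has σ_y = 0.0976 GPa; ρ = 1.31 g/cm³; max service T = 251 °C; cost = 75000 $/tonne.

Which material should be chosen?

Screen on constraints: max service T ≥ 184 °C; cost ≤ 72 $/kg. Survivors: alloy R, alloy A.
Convert each candidate to consistent units, then evaluate M:
  alloy R: σ_y = 1110 MPa, ρ = 8538 kg/m³
  alloy A: σ_y = 178.0 MPa, ρ = 8500 kg/m³
  alloy R: M = 12.6×10⁻³
  alloy A: M = 3.72×10⁻³
Highest index: alloy R.

alloy R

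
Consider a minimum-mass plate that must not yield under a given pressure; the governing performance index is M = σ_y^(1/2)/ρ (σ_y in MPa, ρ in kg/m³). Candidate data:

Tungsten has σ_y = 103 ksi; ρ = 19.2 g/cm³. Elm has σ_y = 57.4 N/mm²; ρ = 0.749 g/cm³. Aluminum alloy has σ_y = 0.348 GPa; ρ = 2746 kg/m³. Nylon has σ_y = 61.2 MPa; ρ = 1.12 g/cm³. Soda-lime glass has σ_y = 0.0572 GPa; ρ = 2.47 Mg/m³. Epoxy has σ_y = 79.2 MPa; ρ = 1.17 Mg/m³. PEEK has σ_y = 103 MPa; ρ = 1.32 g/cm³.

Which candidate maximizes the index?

After converting to SI:
  tungsten: σ_y = 710.2 MPa, ρ = 19200 kg/m³
  elm: σ_y = 57.40 MPa, ρ = 749.0 kg/m³
  aluminum alloy: σ_y = 348.0 MPa, ρ = 2746 kg/m³
  nylon: σ_y = 61.20 MPa, ρ = 1120 kg/m³
  soda-lime glass: σ_y = 57.20 MPa, ρ = 2470 kg/m³
  epoxy: σ_y = 79.20 MPa, ρ = 1170 kg/m³
  PEEK: σ_y = 103.0 MPa, ρ = 1320 kg/m³
  elm: M = 10.1×10⁻³
  PEEK: M = 7.69×10⁻³
  epoxy: M = 7.61×10⁻³
  nylon: M = 6.98×10⁻³
  aluminum alloy: M = 6.79×10⁻³
  soda-lime glass: M = 3.06×10⁻³
  tungsten: M = 1.39×10⁻³
Highest index: elm.

elm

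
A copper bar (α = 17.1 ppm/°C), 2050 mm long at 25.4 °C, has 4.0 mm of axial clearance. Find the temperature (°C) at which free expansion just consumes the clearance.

α·L₀·ΔT = 4.0 mm ⇒ ΔT = 4.0 / (17.1×10⁻⁶ × 2050.0) = 114.1 K.
T = 25.4 + 114.1 = 139.5 °C.

140 °C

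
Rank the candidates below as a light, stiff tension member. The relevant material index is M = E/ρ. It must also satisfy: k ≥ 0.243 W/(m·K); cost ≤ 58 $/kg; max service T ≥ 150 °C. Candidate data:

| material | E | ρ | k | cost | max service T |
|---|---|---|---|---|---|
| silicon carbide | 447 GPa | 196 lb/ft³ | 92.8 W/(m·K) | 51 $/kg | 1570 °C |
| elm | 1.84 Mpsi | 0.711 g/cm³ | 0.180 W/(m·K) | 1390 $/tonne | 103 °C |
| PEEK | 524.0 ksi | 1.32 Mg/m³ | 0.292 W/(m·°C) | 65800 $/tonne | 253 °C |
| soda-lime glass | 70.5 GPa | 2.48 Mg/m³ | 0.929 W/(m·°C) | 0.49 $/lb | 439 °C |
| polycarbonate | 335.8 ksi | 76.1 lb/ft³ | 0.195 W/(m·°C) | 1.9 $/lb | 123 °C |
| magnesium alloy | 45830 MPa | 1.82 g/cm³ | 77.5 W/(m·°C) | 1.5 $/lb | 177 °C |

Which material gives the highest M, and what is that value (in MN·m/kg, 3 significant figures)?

silicon carbide, M = 142 MN·m/kg

Screen on constraints: k ≥ 0.243 W/(m·K); cost ≤ 58 $/kg; max service T ≥ 150 °C. Survivors: silicon carbide, soda-lime glass, magnesium alloy.
Convert each candidate to consistent units, then evaluate M:
  silicon carbide: E = 447.0 GPa, ρ = 3140 kg/m³
  soda-lime glass: E = 70.50 GPa, ρ = 2480 kg/m³
  magnesium alloy: E = 45.83 GPa, ρ = 1820 kg/m³
  silicon carbide: M = 142 MN·m/kg
  soda-lime glass: M = 28.4 MN·m/kg
  magnesium alloy: M = 25.2 MN·m/kg
Highest index: silicon carbide.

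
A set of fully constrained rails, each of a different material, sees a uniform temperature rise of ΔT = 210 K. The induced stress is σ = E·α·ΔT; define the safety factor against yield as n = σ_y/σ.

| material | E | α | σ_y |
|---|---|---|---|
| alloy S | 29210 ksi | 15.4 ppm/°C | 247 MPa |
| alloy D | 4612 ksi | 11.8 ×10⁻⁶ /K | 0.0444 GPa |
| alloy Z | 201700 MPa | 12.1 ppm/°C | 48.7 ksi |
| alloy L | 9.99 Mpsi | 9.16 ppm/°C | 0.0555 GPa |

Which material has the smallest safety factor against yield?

alloy S

Per material, after unit conversion:
  alloy S: E = 201.4, α = 15.4, σ_y = 247.0 → σ = 651 MPa, n = 0.379
  alloy D: E = 31.80, α = 11.8, σ_y = 44.40 → σ = 78.8 MPa, n = 0.563
  alloy Z: E = 201.7, α = 12.1, σ_y = 335.8 → σ = 513 MPa, n = 0.655
  alloy L: E = 68.88, α = 9.16, σ_y = 55.50 → σ = 132 MPa, n = 0.419
The minimum is alloy S at n = 0.379.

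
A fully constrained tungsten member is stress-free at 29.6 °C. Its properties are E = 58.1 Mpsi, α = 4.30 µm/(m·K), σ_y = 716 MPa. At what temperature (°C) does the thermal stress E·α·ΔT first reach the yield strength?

E = 58.1 Mpsi = 400.6 GPa.
E·α·ΔT = 716.0 MPa ⇒ ΔT = 716.0 / (400.6×10³ × 4.30×10⁻⁶) = 415.7 K.
T = 29.6 + 415.7 = 445.3 °C.

445 °C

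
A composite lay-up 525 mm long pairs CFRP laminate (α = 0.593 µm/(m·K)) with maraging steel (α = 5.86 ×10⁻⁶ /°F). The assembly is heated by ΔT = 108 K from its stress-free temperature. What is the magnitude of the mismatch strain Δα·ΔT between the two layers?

maraging steel: α = 5.86×10⁻⁶/°F × 9/5 = 10.5×10⁻⁶/K.
Δα = |0.593 − 10.5|×10⁻⁶/K = 9.96×10⁻⁶/K.
Mismatch strain = Δα·ΔT = 9.96×10⁻⁶ × 108.0 = 1.08×10⁻³.

1.08×10⁻³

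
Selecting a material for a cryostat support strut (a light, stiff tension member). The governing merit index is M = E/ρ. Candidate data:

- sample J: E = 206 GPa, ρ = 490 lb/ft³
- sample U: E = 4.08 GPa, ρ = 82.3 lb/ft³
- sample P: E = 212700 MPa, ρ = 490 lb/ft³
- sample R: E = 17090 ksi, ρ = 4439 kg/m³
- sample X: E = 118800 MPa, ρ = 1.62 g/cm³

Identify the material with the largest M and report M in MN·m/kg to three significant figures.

sample X, M = 73.3 MN·m/kg

After converting to SI:
  sample J: E = 206.0 GPa, ρ = 7849 kg/m³
  sample U: E = 4.080 GPa, ρ = 1318 kg/m³
  sample P: E = 212.7 GPa, ρ = 7849 kg/m³
  sample R: E = 117.8 GPa, ρ = 4439 kg/m³
  sample X: E = 118.8 GPa, ρ = 1620 kg/m³
  sample X: M = 73.3 MN·m/kg
  sample P: M = 27.1 MN·m/kg
  sample R: M = 26.5 MN·m/kg
  sample J: M = 26.2 MN·m/kg
  sample U: M = 3.09 MN·m/kg
Highest index: sample X.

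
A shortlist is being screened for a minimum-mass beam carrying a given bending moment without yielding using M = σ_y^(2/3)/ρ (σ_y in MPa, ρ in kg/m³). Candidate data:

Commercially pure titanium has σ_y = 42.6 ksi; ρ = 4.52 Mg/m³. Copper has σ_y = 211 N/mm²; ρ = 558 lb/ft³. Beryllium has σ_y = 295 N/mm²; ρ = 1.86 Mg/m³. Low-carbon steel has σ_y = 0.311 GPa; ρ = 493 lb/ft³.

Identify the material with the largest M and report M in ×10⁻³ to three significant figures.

Putting every candidate on a common basis:
  commercially pure titanium: σ_y = 293.7 MPa, ρ = 4520 kg/m³
  copper: σ_y = 211.0 MPa, ρ = 8938 kg/m³
  beryllium: σ_y = 295.0 MPa, ρ = 1860 kg/m³
  low-carbon steel: σ_y = 311.0 MPa, ρ = 7897 kg/m³
  beryllium: M = 23.8×10⁻³
  commercially pure titanium: M = 9.78×10⁻³
  low-carbon steel: M = 5.81×10⁻³
  copper: M = 3.97×10⁻³
Beryllium ranks first.

beryllium, M = 23.8×10⁻³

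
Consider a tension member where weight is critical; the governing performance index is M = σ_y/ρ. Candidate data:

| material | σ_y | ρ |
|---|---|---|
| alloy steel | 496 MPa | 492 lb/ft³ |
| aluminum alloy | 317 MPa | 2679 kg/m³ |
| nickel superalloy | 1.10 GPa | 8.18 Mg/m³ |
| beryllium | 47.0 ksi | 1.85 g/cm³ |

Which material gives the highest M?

beryllium

Convert each candidate to consistent units, then evaluate M:
  alloy steel: σ_y = 496.0 MPa, ρ = 7881 kg/m³
  aluminum alloy: σ_y = 317.0 MPa, ρ = 2679 kg/m³
  nickel superalloy: σ_y = 1100 MPa, ρ = 8180 kg/m³
  beryllium: σ_y = 324.1 MPa, ρ = 1850 kg/m³
  beryllium: M = 175 kN·m/kg
  nickel superalloy: M = 134 kN·m/kg
  aluminum alloy: M = 118 kN·m/kg
  alloy steel: M = 62.9 kN·m/kg
The maximum is for beryllium.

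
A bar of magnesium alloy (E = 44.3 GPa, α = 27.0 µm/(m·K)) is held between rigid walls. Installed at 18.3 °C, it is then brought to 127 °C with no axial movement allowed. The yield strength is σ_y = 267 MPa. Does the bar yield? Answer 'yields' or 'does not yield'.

does not yield

ΔT = 108.7 K. Constrained thermal stress σ = E·α·ΔT = 44.30×10³ MPa × 27.0×10⁻⁶ × 108.7 = 130 MPa (compressive).
Compare to σ_y = 267 MPa: σ < σ_y, so it does not yield.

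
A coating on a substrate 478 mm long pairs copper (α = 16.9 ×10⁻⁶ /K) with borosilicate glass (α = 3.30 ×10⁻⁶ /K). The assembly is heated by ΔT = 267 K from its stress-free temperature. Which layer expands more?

copper

α(copper) = 16.9×10⁻⁶/K vs α(borosilicate glass) = 3.30×10⁻⁶/K.
Higher α expands more for the same ΔT: copper.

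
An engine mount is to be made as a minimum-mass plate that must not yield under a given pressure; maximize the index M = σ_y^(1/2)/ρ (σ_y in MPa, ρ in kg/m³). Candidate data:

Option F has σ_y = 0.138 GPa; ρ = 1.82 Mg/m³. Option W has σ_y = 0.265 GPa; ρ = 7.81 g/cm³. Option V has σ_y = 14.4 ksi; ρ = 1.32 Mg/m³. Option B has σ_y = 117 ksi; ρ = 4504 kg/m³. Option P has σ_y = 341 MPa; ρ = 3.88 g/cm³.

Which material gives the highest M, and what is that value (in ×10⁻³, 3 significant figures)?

Normalizing units and computing the index:
  option F: σ_y = 138.0 MPa, ρ = 1820 kg/m³
  option W: σ_y = 265.0 MPa, ρ = 7810 kg/m³
  option V: σ_y = 99.28 MPa, ρ = 1320 kg/m³
  option B: σ_y = 806.7 MPa, ρ = 4504 kg/m³
  option P: σ_y = 341.0 MPa, ρ = 3880 kg/m³
  option V: M = 7.55×10⁻³
  option F: M = 6.45×10⁻³
  option B: M = 6.31×10⁻³
  option P: M = 4.76×10⁻³
  option W: M = 2.08×10⁻³
The maximum is for option V.

option V, M = 7.55×10⁻³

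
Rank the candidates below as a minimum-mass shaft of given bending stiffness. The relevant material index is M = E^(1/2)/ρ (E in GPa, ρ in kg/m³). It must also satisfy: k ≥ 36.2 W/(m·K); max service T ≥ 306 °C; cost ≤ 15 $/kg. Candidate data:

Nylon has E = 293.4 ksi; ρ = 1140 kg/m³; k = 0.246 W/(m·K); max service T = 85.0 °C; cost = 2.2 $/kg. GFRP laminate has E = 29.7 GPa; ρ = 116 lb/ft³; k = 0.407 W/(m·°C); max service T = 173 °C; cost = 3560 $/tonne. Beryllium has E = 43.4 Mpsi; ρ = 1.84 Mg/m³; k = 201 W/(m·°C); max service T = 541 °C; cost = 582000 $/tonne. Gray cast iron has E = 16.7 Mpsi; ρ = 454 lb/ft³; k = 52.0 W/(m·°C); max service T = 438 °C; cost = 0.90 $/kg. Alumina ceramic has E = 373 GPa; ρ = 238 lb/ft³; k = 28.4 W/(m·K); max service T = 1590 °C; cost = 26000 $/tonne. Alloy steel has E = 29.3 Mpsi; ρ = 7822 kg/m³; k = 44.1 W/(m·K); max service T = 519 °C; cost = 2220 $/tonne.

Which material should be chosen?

Screen on constraints: k ≥ 36.2 W/(m·K); max service T ≥ 306 °C; cost ≤ 15 $/kg. Survivors: gray cast iron, alloy steel.
In SI units:
  gray cast iron: E = 115.1 GPa, ρ = 7272 kg/m³
  alloy steel: E = 202.0 GPa, ρ = 7822 kg/m³
  alloy steel: M = 1.82×10⁻³
  gray cast iron: M = 1.48×10⁻³
Highest index: alloy steel.

alloy steel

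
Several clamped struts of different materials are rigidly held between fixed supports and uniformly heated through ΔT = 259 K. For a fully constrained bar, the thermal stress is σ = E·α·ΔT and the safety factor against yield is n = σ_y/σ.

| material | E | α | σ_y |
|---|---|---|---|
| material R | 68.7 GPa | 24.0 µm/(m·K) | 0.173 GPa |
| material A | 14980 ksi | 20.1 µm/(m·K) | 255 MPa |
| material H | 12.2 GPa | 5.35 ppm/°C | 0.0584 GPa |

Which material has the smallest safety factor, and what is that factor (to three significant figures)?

In consistent units (E in GPa, α in ×10⁻⁶/K, σ_y in MPa):
  material R: E = 68.70, α = 24.0, σ_y = 173.0 → σ = 427 MPa, n = 0.405
  material A: E = 103.3, α = 20.1, σ_y = 255.0 → σ = 538 MPa, n = 0.474
  material H: E = 12.20, α = 5.35, σ_y = 58.40 → σ = 16.9 MPa, n = 3.45
Smallest n: material R with n = 0.405.

material R, n = 0.405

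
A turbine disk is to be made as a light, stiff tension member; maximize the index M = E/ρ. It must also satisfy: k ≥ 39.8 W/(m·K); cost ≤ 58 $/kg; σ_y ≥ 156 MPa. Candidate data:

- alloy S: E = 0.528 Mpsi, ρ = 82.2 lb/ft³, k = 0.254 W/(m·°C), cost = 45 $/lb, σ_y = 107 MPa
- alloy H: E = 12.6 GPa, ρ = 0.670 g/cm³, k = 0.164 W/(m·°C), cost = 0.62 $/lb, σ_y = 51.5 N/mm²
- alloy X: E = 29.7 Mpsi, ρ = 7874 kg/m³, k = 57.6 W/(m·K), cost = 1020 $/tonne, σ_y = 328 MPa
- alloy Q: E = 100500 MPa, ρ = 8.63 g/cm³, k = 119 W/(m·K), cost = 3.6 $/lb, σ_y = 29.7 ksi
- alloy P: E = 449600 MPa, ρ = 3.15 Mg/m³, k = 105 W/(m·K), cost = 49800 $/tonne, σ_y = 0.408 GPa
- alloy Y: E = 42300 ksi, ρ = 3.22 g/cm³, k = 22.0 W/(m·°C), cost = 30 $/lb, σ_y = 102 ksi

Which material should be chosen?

alloy P

Screen on constraints: k ≥ 39.8 W/(m·K); cost ≤ 58 $/kg; σ_y ≥ 156 MPa. Survivors: alloy X, alloy Q, alloy P.
Normalizing units and computing the index:
  alloy X: E = 204.8 GPa, ρ = 7874 kg/m³
  alloy Q: E = 100.5 GPa, ρ = 8630 kg/m³
  alloy P: E = 449.6 GPa, ρ = 3150 kg/m³
  alloy P: M = 143 MN·m/kg
  alloy X: M = 26.0 MN·m/kg
  alloy Q: M = 11.6 MN·m/kg
Alloy P has the largest M.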